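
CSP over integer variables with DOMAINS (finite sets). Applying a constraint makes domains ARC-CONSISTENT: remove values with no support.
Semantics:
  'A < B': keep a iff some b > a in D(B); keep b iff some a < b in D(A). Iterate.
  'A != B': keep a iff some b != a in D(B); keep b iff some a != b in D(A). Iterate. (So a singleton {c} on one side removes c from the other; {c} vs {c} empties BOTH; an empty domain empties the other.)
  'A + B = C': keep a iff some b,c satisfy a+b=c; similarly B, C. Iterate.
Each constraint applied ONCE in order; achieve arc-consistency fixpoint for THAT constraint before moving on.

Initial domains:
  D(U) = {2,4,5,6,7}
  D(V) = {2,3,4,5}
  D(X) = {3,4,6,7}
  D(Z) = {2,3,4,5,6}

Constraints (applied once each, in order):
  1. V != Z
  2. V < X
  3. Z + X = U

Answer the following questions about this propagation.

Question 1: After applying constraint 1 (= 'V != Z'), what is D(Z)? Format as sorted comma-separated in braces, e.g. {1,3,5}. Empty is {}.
Constraint 1 (V != Z) on D(V)={2,3,4,5} D(Z)={2,3,4,5,6}: no change
So after constraint 1: D(Z) = {2,3,4,5,6}

Answer: {2,3,4,5,6}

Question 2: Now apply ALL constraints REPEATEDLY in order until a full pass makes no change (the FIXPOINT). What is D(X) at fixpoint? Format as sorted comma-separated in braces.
Answer: {3,4}

Derivation:
pass 0 (initial): D(X)={3,4,6,7}
pass 1: U {2,4,5,6,7}->{5,6,7}; X {3,4,6,7}->{3,4}; Z {2,3,4,5,6}->{2,3,4}
pass 2: V {2,3,4,5}->{2,3}
pass 3: no change
Fixpoint after 3 passes: D(X) = {3,4}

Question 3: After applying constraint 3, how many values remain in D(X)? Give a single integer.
Constraint 1 (V != Z) on D(V)={2,3,4,5} D(Z)={2,3,4,5,6}: no change
Constraint 2 (V < X) on D(V)={2,3,4,5} D(X)={3,4,6,7}: no change
Constraint 3 (Z + X = U) on D(Z)={2,3,4,5,6} D(X)={3,4,6,7} D(U)={2,4,5,6,7}: Z {2,3,4,5,6}->{2,3,4}; X {3,4,6,7}->{3,4}; U {2,4,5,6,7}->{5,6,7}
So after constraint 3: D(X)={3,4}, size = 2

Answer: 2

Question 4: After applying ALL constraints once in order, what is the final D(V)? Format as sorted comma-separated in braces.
Constraint 1 (V != Z) on D(V)={2,3,4,5} D(Z)={2,3,4,5,6}: no change
Constraint 2 (V < X) on D(V)={2,3,4,5} D(X)={3,4,6,7}: no change
Constraint 3 (Z + X = U) on D(Z)={2,3,4,5,6} D(X)={3,4,6,7} D(U)={2,4,5,6,7}: Z {2,3,4,5,6}->{2,3,4}; X {3,4,6,7}->{3,4}; U {2,4,5,6,7}->{5,6,7}
So after all 3 constraints: D(V) = {2,3,4,5}

Answer: {2,3,4,5}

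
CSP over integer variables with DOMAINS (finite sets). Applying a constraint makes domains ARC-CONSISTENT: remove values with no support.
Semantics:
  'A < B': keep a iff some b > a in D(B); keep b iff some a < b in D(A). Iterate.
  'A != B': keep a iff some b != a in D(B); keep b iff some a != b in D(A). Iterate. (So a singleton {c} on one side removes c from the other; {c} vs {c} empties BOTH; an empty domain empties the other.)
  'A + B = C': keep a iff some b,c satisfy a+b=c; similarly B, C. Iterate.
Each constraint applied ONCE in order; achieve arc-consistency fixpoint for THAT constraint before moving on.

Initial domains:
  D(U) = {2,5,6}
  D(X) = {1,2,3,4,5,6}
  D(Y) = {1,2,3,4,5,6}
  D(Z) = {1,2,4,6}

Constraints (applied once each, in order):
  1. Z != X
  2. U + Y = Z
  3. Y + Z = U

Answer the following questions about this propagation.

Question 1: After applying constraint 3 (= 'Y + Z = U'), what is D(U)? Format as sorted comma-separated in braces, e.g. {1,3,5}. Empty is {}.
Answer: {5}

Derivation:
Constraint 1 (Z != X) on D(Z)={1,2,4,6} D(X)={1,2,3,4,5,6}: no change
Constraint 2 (U + Y = Z) on D(U)={2,5,6} D(Y)={1,2,3,4,5,6} D(Z)={1,2,4,6}: U {2,5,6}->{2,5}; Y {1,2,3,4,5,6}->{1,2,4}; Z {1,2,4,6}->{4,6}
Constraint 3 (Y + Z = U) on D(Y)={1,2,4} D(Z)={4,6} D(U)={2,5}: Y {1,2,4}->{1}; Z {4,6}->{4}; U {2,5}->{5}
So after constraint 3: D(U) = {5}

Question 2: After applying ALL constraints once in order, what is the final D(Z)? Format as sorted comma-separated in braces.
Answer: {4}

Derivation:
Constraint 1 (Z != X) on D(Z)={1,2,4,6} D(X)={1,2,3,4,5,6}: no change
Constraint 2 (U + Y = Z) on D(U)={2,5,6} D(Y)={1,2,3,4,5,6} D(Z)={1,2,4,6}: U {2,5,6}->{2,5}; Y {1,2,3,4,5,6}->{1,2,4}; Z {1,2,4,6}->{4,6}
Constraint 3 (Y + Z = U) on D(Y)={1,2,4} D(Z)={4,6} D(U)={2,5}: Y {1,2,4}->{1}; Z {4,6}->{4}; U {2,5}->{5}
So after all 3 constraints: D(Z) = {4}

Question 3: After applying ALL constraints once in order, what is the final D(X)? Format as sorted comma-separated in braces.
Constraint 1 (Z != X) on D(Z)={1,2,4,6} D(X)={1,2,3,4,5,6}: no change
Constraint 2 (U + Y = Z) on D(U)={2,5,6} D(Y)={1,2,3,4,5,6} D(Z)={1,2,4,6}: U {2,5,6}->{2,5}; Y {1,2,3,4,5,6}->{1,2,4}; Z {1,2,4,6}->{4,6}
Constraint 3 (Y + Z = U) on D(Y)={1,2,4} D(Z)={4,6} D(U)={2,5}: Y {1,2,4}->{1}; Z {4,6}->{4}; U {2,5}->{5}
So after all 3 constraints: D(X) = {1,2,3,4,5,6}

Answer: {1,2,3,4,5,6}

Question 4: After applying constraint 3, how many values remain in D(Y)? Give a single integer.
Constraint 1 (Z != X) on D(Z)={1,2,4,6} D(X)={1,2,3,4,5,6}: no change
Constraint 2 (U + Y = Z) on D(U)={2,5,6} D(Y)={1,2,3,4,5,6} D(Z)={1,2,4,6}: U {2,5,6}->{2,5}; Y {1,2,3,4,5,6}->{1,2,4}; Z {1,2,4,6}->{4,6}
Constraint 3 (Y + Z = U) on D(Y)={1,2,4} D(Z)={4,6} D(U)={2,5}: Y {1,2,4}->{1}; Z {4,6}->{4}; U {2,5}->{5}
So after constraint 3: D(Y)={1}, size = 1

Answer: 1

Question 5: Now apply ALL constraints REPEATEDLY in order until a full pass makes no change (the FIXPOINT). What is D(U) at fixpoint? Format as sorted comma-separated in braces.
Answer: {}

Derivation:
pass 0 (initial): D(U)={2,5,6}
pass 1: U {2,5,6}->{5}; Y {1,2,3,4,5,6}->{1}; Z {1,2,4,6}->{4}
pass 2: U {5}->{}; X {1,2,3,4,5,6}->{1,2,3,5,6}; Y {1}->{}; Z {4}->{}
pass 3: X {1,2,3,5,6}->{}
pass 4: no change
Fixpoint after 4 passes: D(U) = {}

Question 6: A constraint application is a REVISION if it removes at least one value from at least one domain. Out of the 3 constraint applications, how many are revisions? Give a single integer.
Answer: 2

Derivation:
Constraint 1 (Z != X) on D(Z)={1,2,4,6} D(X)={1,2,3,4,5,6}: no change => not a revision
Constraint 2 (U + Y = Z) on D(U)={2,5,6} D(Y)={1,2,3,4,5,6} D(Z)={1,2,4,6}: U {2,5,6}->{2,5}; Y {1,2,3,4,5,6}->{1,2,4}; Z {1,2,4,6}->{4,6} => REVISION
Constraint 3 (Y + Z = U) on D(Y)={1,2,4} D(Z)={4,6} D(U)={2,5}: Y {1,2,4}->{1}; Z {4,6}->{4}; U {2,5}->{5} => REVISION
Total revisions = 2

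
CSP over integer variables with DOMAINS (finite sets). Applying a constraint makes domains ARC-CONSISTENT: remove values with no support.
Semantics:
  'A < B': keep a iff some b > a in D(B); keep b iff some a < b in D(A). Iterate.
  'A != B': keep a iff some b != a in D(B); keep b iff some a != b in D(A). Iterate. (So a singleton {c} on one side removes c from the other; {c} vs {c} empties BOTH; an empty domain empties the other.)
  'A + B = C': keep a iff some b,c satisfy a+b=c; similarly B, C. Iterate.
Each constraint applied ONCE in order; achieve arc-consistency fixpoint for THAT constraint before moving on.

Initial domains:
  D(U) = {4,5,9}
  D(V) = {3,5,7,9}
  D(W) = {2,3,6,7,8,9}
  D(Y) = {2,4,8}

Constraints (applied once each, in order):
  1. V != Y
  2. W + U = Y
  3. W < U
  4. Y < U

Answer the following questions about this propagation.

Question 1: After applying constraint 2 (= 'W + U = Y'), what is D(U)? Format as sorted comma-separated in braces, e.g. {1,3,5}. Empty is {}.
Constraint 1 (V != Y) on D(V)={3,5,7,9} D(Y)={2,4,8}: no change
Constraint 2 (W + U = Y) on D(W)={2,3,6,7,8,9} D(U)={4,5,9} D(Y)={2,4,8}: W {2,3,6,7,8,9}->{3}; U {4,5,9}->{5}; Y {2,4,8}->{8}
So after constraint 2: D(U) = {5}

Answer: {5}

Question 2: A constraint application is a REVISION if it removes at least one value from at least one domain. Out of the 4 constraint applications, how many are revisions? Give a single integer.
Answer: 2

Derivation:
Constraint 1 (V != Y) on D(V)={3,5,7,9} D(Y)={2,4,8}: no change => not a revision
Constraint 2 (W + U = Y) on D(W)={2,3,6,7,8,9} D(U)={4,5,9} D(Y)={2,4,8}: W {2,3,6,7,8,9}->{3}; U {4,5,9}->{5}; Y {2,4,8}->{8} => REVISION
Constraint 3 (W < U) on D(W)={3} D(U)={5}: no change => not a revision
Constraint 4 (Y < U) on D(Y)={8} D(U)={5}: Y {8}->{}; U {5}->{} => REVISION
Total revisions = 2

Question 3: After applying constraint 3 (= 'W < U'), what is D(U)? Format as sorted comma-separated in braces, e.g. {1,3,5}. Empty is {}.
Constraint 1 (V != Y) on D(V)={3,5,7,9} D(Y)={2,4,8}: no change
Constraint 2 (W + U = Y) on D(W)={2,3,6,7,8,9} D(U)={4,5,9} D(Y)={2,4,8}: W {2,3,6,7,8,9}->{3}; U {4,5,9}->{5}; Y {2,4,8}->{8}
Constraint 3 (W < U) on D(W)={3} D(U)={5}: no change
So after constraint 3: D(U) = {5}

Answer: {5}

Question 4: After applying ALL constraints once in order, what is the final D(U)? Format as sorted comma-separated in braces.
Constraint 1 (V != Y) on D(V)={3,5,7,9} D(Y)={2,4,8}: no change
Constraint 2 (W + U = Y) on D(W)={2,3,6,7,8,9} D(U)={4,5,9} D(Y)={2,4,8}: W {2,3,6,7,8,9}->{3}; U {4,5,9}->{5}; Y {2,4,8}->{8}
Constraint 3 (W < U) on D(W)={3} D(U)={5}: no change
Constraint 4 (Y < U) on D(Y)={8} D(U)={5}: Y {8}->{}; U {5}->{}
So after all 4 constraints: D(U) = {}

Answer: {}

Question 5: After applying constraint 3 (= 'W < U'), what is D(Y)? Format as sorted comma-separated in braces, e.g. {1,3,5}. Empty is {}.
Constraint 1 (V != Y) on D(V)={3,5,7,9} D(Y)={2,4,8}: no change
Constraint 2 (W + U = Y) on D(W)={2,3,6,7,8,9} D(U)={4,5,9} D(Y)={2,4,8}: W {2,3,6,7,8,9}->{3}; U {4,5,9}->{5}; Y {2,4,8}->{8}
Constraint 3 (W < U) on D(W)={3} D(U)={5}: no change
So after constraint 3: D(Y) = {8}

Answer: {8}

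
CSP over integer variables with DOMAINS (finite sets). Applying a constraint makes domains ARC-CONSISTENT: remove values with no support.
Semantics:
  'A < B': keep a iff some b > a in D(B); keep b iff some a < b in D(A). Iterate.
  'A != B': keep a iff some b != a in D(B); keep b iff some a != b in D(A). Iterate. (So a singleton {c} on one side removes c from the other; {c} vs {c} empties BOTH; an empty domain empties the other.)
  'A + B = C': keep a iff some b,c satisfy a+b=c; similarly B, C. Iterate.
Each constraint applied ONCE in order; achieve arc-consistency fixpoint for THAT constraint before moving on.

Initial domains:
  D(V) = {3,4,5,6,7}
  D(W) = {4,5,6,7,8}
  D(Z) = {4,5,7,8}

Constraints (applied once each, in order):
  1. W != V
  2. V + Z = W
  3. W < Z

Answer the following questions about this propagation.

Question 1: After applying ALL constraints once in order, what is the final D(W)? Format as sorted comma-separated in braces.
Answer: {}

Derivation:
Constraint 1 (W != V) on D(W)={4,5,6,7,8} D(V)={3,4,5,6,7}: no change
Constraint 2 (V + Z = W) on D(V)={3,4,5,6,7} D(Z)={4,5,7,8} D(W)={4,5,6,7,8}: V {3,4,5,6,7}->{3,4}; Z {4,5,7,8}->{4,5}; W {4,5,6,7,8}->{7,8}
Constraint 3 (W < Z) on D(W)={7,8} D(Z)={4,5}: W {7,8}->{}; Z {4,5}->{}
So after all 3 constraints: D(W) = {}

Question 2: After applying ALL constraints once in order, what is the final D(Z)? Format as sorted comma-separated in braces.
Answer: {}

Derivation:
Constraint 1 (W != V) on D(W)={4,5,6,7,8} D(V)={3,4,5,6,7}: no change
Constraint 2 (V + Z = W) on D(V)={3,4,5,6,7} D(Z)={4,5,7,8} D(W)={4,5,6,7,8}: V {3,4,5,6,7}->{3,4}; Z {4,5,7,8}->{4,5}; W {4,5,6,7,8}->{7,8}
Constraint 3 (W < Z) on D(W)={7,8} D(Z)={4,5}: W {7,8}->{}; Z {4,5}->{}
So after all 3 constraints: D(Z) = {}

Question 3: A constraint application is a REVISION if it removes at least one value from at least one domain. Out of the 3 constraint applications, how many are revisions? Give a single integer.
Constraint 1 (W != V) on D(W)={4,5,6,7,8} D(V)={3,4,5,6,7}: no change => not a revision
Constraint 2 (V + Z = W) on D(V)={3,4,5,6,7} D(Z)={4,5,7,8} D(W)={4,5,6,7,8}: V {3,4,5,6,7}->{3,4}; Z {4,5,7,8}->{4,5}; W {4,5,6,7,8}->{7,8} => REVISION
Constraint 3 (W < Z) on D(W)={7,8} D(Z)={4,5}: W {7,8}->{}; Z {4,5}->{} => REVISION
Total revisions = 2

Answer: 2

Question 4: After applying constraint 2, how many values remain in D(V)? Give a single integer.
Constraint 1 (W != V) on D(W)={4,5,6,7,8} D(V)={3,4,5,6,7}: no change
Constraint 2 (V + Z = W) on D(V)={3,4,5,6,7} D(Z)={4,5,7,8} D(W)={4,5,6,7,8}: V {3,4,5,6,7}->{3,4}; Z {4,5,7,8}->{4,5}; W {4,5,6,7,8}->{7,8}
So after constraint 2: D(V)={3,4}, size = 2

Answer: 2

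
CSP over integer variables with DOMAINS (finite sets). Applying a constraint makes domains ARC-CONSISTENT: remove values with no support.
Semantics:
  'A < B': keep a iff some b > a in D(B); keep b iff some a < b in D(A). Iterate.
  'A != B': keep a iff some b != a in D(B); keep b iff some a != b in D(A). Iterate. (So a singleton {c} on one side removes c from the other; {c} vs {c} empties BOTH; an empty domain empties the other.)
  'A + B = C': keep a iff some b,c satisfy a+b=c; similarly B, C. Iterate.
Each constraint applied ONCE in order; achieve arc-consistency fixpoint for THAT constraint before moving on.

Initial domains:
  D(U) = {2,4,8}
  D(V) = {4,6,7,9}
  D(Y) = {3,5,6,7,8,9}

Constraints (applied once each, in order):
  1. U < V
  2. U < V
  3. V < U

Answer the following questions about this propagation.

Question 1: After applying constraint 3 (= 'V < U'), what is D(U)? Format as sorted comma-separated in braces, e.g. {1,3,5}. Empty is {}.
Answer: {8}

Derivation:
Constraint 1 (U < V) on D(U)={2,4,8} D(V)={4,6,7,9}: no change
Constraint 2 (U < V) on D(U)={2,4,8} D(V)={4,6,7,9}: no change
Constraint 3 (V < U) on D(V)={4,6,7,9} D(U)={2,4,8}: V {4,6,7,9}->{4,6,7}; U {2,4,8}->{8}
So after constraint 3: D(U) = {8}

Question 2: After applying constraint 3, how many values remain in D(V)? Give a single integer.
Answer: 3

Derivation:
Constraint 1 (U < V) on D(U)={2,4,8} D(V)={4,6,7,9}: no change
Constraint 2 (U < V) on D(U)={2,4,8} D(V)={4,6,7,9}: no change
Constraint 3 (V < U) on D(V)={4,6,7,9} D(U)={2,4,8}: V {4,6,7,9}->{4,6,7}; U {2,4,8}->{8}
So after constraint 3: D(V)={4,6,7}, size = 3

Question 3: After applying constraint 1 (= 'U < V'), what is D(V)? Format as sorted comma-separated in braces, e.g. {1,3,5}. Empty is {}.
Constraint 1 (U < V) on D(U)={2,4,8} D(V)={4,6,7,9}: no change
So after constraint 1: D(V) = {4,6,7,9}

Answer: {4,6,7,9}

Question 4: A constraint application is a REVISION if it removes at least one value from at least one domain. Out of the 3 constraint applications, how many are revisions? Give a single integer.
Answer: 1

Derivation:
Constraint 1 (U < V) on D(U)={2,4,8} D(V)={4,6,7,9}: no change => not a revision
Constraint 2 (U < V) on D(U)={2,4,8} D(V)={4,6,7,9}: no change => not a revision
Constraint 3 (V < U) on D(V)={4,6,7,9} D(U)={2,4,8}: V {4,6,7,9}->{4,6,7}; U {2,4,8}->{8} => REVISION
Total revisions = 1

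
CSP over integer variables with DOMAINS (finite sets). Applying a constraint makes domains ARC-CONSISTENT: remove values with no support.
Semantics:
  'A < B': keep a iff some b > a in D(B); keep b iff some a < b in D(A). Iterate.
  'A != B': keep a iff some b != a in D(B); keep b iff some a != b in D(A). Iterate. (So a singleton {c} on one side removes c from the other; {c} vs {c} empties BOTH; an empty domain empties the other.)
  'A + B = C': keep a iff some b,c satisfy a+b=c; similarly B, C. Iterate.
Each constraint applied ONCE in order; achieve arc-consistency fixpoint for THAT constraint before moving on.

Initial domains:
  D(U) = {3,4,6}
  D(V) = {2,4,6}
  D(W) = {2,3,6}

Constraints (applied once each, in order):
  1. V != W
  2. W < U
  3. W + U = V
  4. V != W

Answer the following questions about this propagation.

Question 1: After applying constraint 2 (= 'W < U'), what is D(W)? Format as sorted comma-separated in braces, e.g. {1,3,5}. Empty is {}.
Answer: {2,3}

Derivation:
Constraint 1 (V != W) on D(V)={2,4,6} D(W)={2,3,6}: no change
Constraint 2 (W < U) on D(W)={2,3,6} D(U)={3,4,6}: W {2,3,6}->{2,3}
So after constraint 2: D(W) = {2,3}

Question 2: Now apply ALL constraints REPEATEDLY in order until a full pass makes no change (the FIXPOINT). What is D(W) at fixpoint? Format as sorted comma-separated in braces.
Answer: {2,3}

Derivation:
pass 0 (initial): D(W)={2,3,6}
pass 1: U {3,4,6}->{3,4}; V {2,4,6}->{6}; W {2,3,6}->{2,3}
pass 2: no change
Fixpoint after 2 passes: D(W) = {2,3}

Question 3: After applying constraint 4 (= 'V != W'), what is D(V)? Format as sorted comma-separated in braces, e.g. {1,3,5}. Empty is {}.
Answer: {6}

Derivation:
Constraint 1 (V != W) on D(V)={2,4,6} D(W)={2,3,6}: no change
Constraint 2 (W < U) on D(W)={2,3,6} D(U)={3,4,6}: W {2,3,6}->{2,3}
Constraint 3 (W + U = V) on D(W)={2,3} D(U)={3,4,6} D(V)={2,4,6}: U {3,4,6}->{3,4}; V {2,4,6}->{6}
Constraint 4 (V != W) on D(V)={6} D(W)={2,3}: no change
So after constraint 4: D(V) = {6}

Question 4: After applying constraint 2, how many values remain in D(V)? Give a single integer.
Answer: 3

Derivation:
Constraint 1 (V != W) on D(V)={2,4,6} D(W)={2,3,6}: no change
Constraint 2 (W < U) on D(W)={2,3,6} D(U)={3,4,6}: W {2,3,6}->{2,3}
So after constraint 2: D(V)={2,4,6}, size = 3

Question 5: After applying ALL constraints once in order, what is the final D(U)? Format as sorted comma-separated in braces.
Answer: {3,4}

Derivation:
Constraint 1 (V != W) on D(V)={2,4,6} D(W)={2,3,6}: no change
Constraint 2 (W < U) on D(W)={2,3,6} D(U)={3,4,6}: W {2,3,6}->{2,3}
Constraint 3 (W + U = V) on D(W)={2,3} D(U)={3,4,6} D(V)={2,4,6}: U {3,4,6}->{3,4}; V {2,4,6}->{6}
Constraint 4 (V != W) on D(V)={6} D(W)={2,3}: no change
So after all 4 constraints: D(U) = {3,4}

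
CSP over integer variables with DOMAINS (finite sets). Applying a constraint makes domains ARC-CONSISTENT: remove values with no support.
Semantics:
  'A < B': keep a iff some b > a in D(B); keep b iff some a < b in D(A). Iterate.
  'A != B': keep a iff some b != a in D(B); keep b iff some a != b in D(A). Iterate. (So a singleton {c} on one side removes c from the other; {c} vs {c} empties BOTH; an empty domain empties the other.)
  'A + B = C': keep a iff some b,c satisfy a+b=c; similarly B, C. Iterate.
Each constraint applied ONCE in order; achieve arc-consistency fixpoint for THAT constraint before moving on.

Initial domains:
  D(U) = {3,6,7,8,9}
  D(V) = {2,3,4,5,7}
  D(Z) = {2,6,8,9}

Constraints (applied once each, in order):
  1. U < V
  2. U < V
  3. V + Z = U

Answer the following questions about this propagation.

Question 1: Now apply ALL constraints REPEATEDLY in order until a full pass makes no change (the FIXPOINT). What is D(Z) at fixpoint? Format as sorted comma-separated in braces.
Answer: {}

Derivation:
pass 0 (initial): D(Z)={2,6,8,9}
pass 1: U {3,6,7,8,9}->{6}; V {2,3,4,5,7}->{4}; Z {2,6,8,9}->{2}
pass 2: U {6}->{}; V {4}->{}; Z {2}->{}
pass 3: no change
Fixpoint after 3 passes: D(Z) = {}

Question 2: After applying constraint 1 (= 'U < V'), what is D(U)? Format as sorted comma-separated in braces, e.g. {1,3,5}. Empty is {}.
Constraint 1 (U < V) on D(U)={3,6,7,8,9} D(V)={2,3,4,5,7}: U {3,6,7,8,9}->{3,6}; V {2,3,4,5,7}->{4,5,7}
So after constraint 1: D(U) = {3,6}

Answer: {3,6}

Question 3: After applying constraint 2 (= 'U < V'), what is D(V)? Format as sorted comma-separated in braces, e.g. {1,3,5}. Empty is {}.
Constraint 1 (U < V) on D(U)={3,6,7,8,9} D(V)={2,3,4,5,7}: U {3,6,7,8,9}->{3,6}; V {2,3,4,5,7}->{4,5,7}
Constraint 2 (U < V) on D(U)={3,6} D(V)={4,5,7}: no change
So after constraint 2: D(V) = {4,5,7}

Answer: {4,5,7}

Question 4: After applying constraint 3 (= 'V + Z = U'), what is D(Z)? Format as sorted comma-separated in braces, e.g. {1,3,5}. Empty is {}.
Answer: {2}

Derivation:
Constraint 1 (U < V) on D(U)={3,6,7,8,9} D(V)={2,3,4,5,7}: U {3,6,7,8,9}->{3,6}; V {2,3,4,5,7}->{4,5,7}
Constraint 2 (U < V) on D(U)={3,6} D(V)={4,5,7}: no change
Constraint 3 (V + Z = U) on D(V)={4,5,7} D(Z)={2,6,8,9} D(U)={3,6}: V {4,5,7}->{4}; Z {2,6,8,9}->{2}; U {3,6}->{6}
So after constraint 3: D(Z) = {2}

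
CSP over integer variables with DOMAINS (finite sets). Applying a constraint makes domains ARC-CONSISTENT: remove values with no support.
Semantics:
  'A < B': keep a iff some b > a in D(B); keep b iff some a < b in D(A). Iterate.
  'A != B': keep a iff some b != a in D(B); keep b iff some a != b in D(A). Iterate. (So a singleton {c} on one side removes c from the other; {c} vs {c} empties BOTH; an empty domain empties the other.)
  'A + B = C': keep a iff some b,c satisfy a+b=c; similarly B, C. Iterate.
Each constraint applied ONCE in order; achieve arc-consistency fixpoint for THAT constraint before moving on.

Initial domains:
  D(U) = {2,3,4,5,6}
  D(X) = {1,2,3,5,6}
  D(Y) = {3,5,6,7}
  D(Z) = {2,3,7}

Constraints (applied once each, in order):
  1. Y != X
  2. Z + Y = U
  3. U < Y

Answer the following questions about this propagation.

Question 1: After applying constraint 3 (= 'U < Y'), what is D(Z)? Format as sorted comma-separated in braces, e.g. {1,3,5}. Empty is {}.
Answer: {2,3}

Derivation:
Constraint 1 (Y != X) on D(Y)={3,5,6,7} D(X)={1,2,3,5,6}: no change
Constraint 2 (Z + Y = U) on D(Z)={2,3,7} D(Y)={3,5,6,7} D(U)={2,3,4,5,6}: Z {2,3,7}->{2,3}; Y {3,5,6,7}->{3}; U {2,3,4,5,6}->{5,6}
Constraint 3 (U < Y) on D(U)={5,6} D(Y)={3}: U {5,6}->{}; Y {3}->{}
So after constraint 3: D(Z) = {2,3}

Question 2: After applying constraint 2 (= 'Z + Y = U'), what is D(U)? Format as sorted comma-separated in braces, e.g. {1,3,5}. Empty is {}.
Constraint 1 (Y != X) on D(Y)={3,5,6,7} D(X)={1,2,3,5,6}: no change
Constraint 2 (Z + Y = U) on D(Z)={2,3,7} D(Y)={3,5,6,7} D(U)={2,3,4,5,6}: Z {2,3,7}->{2,3}; Y {3,5,6,7}->{3}; U {2,3,4,5,6}->{5,6}
So after constraint 2: D(U) = {5,6}

Answer: {5,6}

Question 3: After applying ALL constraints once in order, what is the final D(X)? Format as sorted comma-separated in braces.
Answer: {1,2,3,5,6}

Derivation:
Constraint 1 (Y != X) on D(Y)={3,5,6,7} D(X)={1,2,3,5,6}: no change
Constraint 2 (Z + Y = U) on D(Z)={2,3,7} D(Y)={3,5,6,7} D(U)={2,3,4,5,6}: Z {2,3,7}->{2,3}; Y {3,5,6,7}->{3}; U {2,3,4,5,6}->{5,6}
Constraint 3 (U < Y) on D(U)={5,6} D(Y)={3}: U {5,6}->{}; Y {3}->{}
So after all 3 constraints: D(X) = {1,2,3,5,6}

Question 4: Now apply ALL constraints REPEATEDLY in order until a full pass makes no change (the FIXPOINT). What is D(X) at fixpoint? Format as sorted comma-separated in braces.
pass 0 (initial): D(X)={1,2,3,5,6}
pass 1: U {2,3,4,5,6}->{}; Y {3,5,6,7}->{}; Z {2,3,7}->{2,3}
pass 2: X {1,2,3,5,6}->{}; Z {2,3}->{}
pass 3: no change
Fixpoint after 3 passes: D(X) = {}

Answer: {}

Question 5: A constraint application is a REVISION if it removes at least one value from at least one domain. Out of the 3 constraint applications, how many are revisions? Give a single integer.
Answer: 2

Derivation:
Constraint 1 (Y != X) on D(Y)={3,5,6,7} D(X)={1,2,3,5,6}: no change => not a revision
Constraint 2 (Z + Y = U) on D(Z)={2,3,7} D(Y)={3,5,6,7} D(U)={2,3,4,5,6}: Z {2,3,7}->{2,3}; Y {3,5,6,7}->{3}; U {2,3,4,5,6}->{5,6} => REVISION
Constraint 3 (U < Y) on D(U)={5,6} D(Y)={3}: U {5,6}->{}; Y {3}->{} => REVISION
Total revisions = 2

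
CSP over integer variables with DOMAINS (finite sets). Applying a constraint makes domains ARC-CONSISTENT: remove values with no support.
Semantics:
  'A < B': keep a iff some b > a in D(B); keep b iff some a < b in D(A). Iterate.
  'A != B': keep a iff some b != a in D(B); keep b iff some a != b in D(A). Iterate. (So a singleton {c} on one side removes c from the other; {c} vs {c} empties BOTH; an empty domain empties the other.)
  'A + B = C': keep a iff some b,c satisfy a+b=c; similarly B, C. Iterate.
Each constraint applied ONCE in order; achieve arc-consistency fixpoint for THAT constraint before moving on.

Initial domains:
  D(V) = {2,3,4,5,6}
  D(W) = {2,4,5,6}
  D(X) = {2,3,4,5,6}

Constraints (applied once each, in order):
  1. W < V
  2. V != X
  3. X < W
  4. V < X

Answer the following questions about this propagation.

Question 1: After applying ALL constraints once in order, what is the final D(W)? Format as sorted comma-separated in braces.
Constraint 1 (W < V) on D(W)={2,4,5,6} D(V)={2,3,4,5,6}: W {2,4,5,6}->{2,4,5}; V {2,3,4,5,6}->{3,4,5,6}
Constraint 2 (V != X) on D(V)={3,4,5,6} D(X)={2,3,4,5,6}: no change
Constraint 3 (X < W) on D(X)={2,3,4,5,6} D(W)={2,4,5}: X {2,3,4,5,6}->{2,3,4}; W {2,4,5}->{4,5}
Constraint 4 (V < X) on D(V)={3,4,5,6} D(X)={2,3,4}: V {3,4,5,6}->{3}; X {2,3,4}->{4}
So after all 4 constraints: D(W) = {4,5}

Answer: {4,5}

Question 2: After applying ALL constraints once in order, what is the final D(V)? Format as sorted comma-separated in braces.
Constraint 1 (W < V) on D(W)={2,4,5,6} D(V)={2,3,4,5,6}: W {2,4,5,6}->{2,4,5}; V {2,3,4,5,6}->{3,4,5,6}
Constraint 2 (V != X) on D(V)={3,4,5,6} D(X)={2,3,4,5,6}: no change
Constraint 3 (X < W) on D(X)={2,3,4,5,6} D(W)={2,4,5}: X {2,3,4,5,6}->{2,3,4}; W {2,4,5}->{4,5}
Constraint 4 (V < X) on D(V)={3,4,5,6} D(X)={2,3,4}: V {3,4,5,6}->{3}; X {2,3,4}->{4}
So after all 4 constraints: D(V) = {3}

Answer: {3}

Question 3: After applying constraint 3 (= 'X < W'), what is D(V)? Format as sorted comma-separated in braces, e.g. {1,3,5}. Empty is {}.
Answer: {3,4,5,6}

Derivation:
Constraint 1 (W < V) on D(W)={2,4,5,6} D(V)={2,3,4,5,6}: W {2,4,5,6}->{2,4,5}; V {2,3,4,5,6}->{3,4,5,6}
Constraint 2 (V != X) on D(V)={3,4,5,6} D(X)={2,3,4,5,6}: no change
Constraint 3 (X < W) on D(X)={2,3,4,5,6} D(W)={2,4,5}: X {2,3,4,5,6}->{2,3,4}; W {2,4,5}->{4,5}
So after constraint 3: D(V) = {3,4,5,6}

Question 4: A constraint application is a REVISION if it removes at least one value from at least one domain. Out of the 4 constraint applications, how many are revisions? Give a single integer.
Answer: 3

Derivation:
Constraint 1 (W < V) on D(W)={2,4,5,6} D(V)={2,3,4,5,6}: W {2,4,5,6}->{2,4,5}; V {2,3,4,5,6}->{3,4,5,6} => REVISION
Constraint 2 (V != X) on D(V)={3,4,5,6} D(X)={2,3,4,5,6}: no change => not a revision
Constraint 3 (X < W) on D(X)={2,3,4,5,6} D(W)={2,4,5}: X {2,3,4,5,6}->{2,3,4}; W {2,4,5}->{4,5} => REVISION
Constraint 4 (V < X) on D(V)={3,4,5,6} D(X)={2,3,4}: V {3,4,5,6}->{3}; X {2,3,4}->{4} => REVISION
Total revisions = 3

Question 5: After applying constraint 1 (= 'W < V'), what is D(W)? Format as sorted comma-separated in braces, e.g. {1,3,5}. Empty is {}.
Answer: {2,4,5}

Derivation:
Constraint 1 (W < V) on D(W)={2,4,5,6} D(V)={2,3,4,5,6}: W {2,4,5,6}->{2,4,5}; V {2,3,4,5,6}->{3,4,5,6}
So after constraint 1: D(W) = {2,4,5}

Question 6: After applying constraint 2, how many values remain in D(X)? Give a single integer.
Answer: 5

Derivation:
Constraint 1 (W < V) on D(W)={2,4,5,6} D(V)={2,3,4,5,6}: W {2,4,5,6}->{2,4,5}; V {2,3,4,5,6}->{3,4,5,6}
Constraint 2 (V != X) on D(V)={3,4,5,6} D(X)={2,3,4,5,6}: no change
So after constraint 2: D(X)={2,3,4,5,6}, size = 5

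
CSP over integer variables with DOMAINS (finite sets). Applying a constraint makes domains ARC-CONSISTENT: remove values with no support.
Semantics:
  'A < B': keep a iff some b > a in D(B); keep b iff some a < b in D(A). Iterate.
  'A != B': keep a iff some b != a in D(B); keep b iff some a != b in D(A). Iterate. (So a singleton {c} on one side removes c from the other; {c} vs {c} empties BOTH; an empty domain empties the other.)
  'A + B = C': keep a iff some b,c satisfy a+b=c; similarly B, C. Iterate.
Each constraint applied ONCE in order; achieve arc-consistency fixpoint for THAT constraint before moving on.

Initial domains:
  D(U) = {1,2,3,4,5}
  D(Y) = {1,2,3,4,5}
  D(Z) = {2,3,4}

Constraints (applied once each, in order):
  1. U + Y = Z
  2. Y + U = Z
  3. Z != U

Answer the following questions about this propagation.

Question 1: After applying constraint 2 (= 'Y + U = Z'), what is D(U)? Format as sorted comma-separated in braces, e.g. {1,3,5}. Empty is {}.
Constraint 1 (U + Y = Z) on D(U)={1,2,3,4,5} D(Y)={1,2,3,4,5} D(Z)={2,3,4}: U {1,2,3,4,5}->{1,2,3}; Y {1,2,3,4,5}->{1,2,3}
Constraint 2 (Y + U = Z) on D(Y)={1,2,3} D(U)={1,2,3} D(Z)={2,3,4}: no change
So after constraint 2: D(U) = {1,2,3}

Answer: {1,2,3}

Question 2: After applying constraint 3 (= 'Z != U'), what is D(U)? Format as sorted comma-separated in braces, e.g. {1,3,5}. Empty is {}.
Answer: {1,2,3}

Derivation:
Constraint 1 (U + Y = Z) on D(U)={1,2,3,4,5} D(Y)={1,2,3,4,5} D(Z)={2,3,4}: U {1,2,3,4,5}->{1,2,3}; Y {1,2,3,4,5}->{1,2,3}
Constraint 2 (Y + U = Z) on D(Y)={1,2,3} D(U)={1,2,3} D(Z)={2,3,4}: no change
Constraint 3 (Z != U) on D(Z)={2,3,4} D(U)={1,2,3}: no change
So after constraint 3: D(U) = {1,2,3}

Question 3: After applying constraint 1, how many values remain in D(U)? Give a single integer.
Constraint 1 (U + Y = Z) on D(U)={1,2,3,4,5} D(Y)={1,2,3,4,5} D(Z)={2,3,4}: U {1,2,3,4,5}->{1,2,3}; Y {1,2,3,4,5}->{1,2,3}
So after constraint 1: D(U)={1,2,3}, size = 3

Answer: 3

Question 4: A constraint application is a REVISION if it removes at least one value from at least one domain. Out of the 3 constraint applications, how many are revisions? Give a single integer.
Constraint 1 (U + Y = Z) on D(U)={1,2,3,4,5} D(Y)={1,2,3,4,5} D(Z)={2,3,4}: U {1,2,3,4,5}->{1,2,3}; Y {1,2,3,4,5}->{1,2,3} => REVISION
Constraint 2 (Y + U = Z) on D(Y)={1,2,3} D(U)={1,2,3} D(Z)={2,3,4}: no change => not a revision
Constraint 3 (Z != U) on D(Z)={2,3,4} D(U)={1,2,3}: no change => not a revision
Total revisions = 1

Answer: 1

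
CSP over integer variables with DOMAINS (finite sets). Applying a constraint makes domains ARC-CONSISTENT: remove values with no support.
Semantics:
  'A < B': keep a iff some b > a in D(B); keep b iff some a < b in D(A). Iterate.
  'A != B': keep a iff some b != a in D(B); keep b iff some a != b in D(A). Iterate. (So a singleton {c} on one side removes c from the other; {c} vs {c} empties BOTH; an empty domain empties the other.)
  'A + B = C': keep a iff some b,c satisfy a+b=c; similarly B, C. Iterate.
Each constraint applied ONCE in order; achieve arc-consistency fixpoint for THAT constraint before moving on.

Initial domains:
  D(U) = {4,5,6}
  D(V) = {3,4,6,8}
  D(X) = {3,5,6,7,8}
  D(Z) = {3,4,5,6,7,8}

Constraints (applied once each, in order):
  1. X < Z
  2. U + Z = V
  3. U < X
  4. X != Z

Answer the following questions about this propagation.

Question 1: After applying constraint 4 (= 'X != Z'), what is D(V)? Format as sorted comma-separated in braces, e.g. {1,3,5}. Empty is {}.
Constraint 1 (X < Z) on D(X)={3,5,6,7,8} D(Z)={3,4,5,6,7,8}: X {3,5,6,7,8}->{3,5,6,7}; Z {3,4,5,6,7,8}->{4,5,6,7,8}
Constraint 2 (U + Z = V) on D(U)={4,5,6} D(Z)={4,5,6,7,8} D(V)={3,4,6,8}: U {4,5,6}->{4}; Z {4,5,6,7,8}->{4}; V {3,4,6,8}->{8}
Constraint 3 (U < X) on D(U)={4} D(X)={3,5,6,7}: X {3,5,6,7}->{5,6,7}
Constraint 4 (X != Z) on D(X)={5,6,7} D(Z)={4}: no change
So after constraint 4: D(V) = {8}

Answer: {8}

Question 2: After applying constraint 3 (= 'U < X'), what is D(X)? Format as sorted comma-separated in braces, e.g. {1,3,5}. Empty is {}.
Answer: {5,6,7}

Derivation:
Constraint 1 (X < Z) on D(X)={3,5,6,7,8} D(Z)={3,4,5,6,7,8}: X {3,5,6,7,8}->{3,5,6,7}; Z {3,4,5,6,7,8}->{4,5,6,7,8}
Constraint 2 (U + Z = V) on D(U)={4,5,6} D(Z)={4,5,6,7,8} D(V)={3,4,6,8}: U {4,5,6}->{4}; Z {4,5,6,7,8}->{4}; V {3,4,6,8}->{8}
Constraint 3 (U < X) on D(U)={4} D(X)={3,5,6,7}: X {3,5,6,7}->{5,6,7}
So after constraint 3: D(X) = {5,6,7}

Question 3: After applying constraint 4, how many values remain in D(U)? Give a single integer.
Constraint 1 (X < Z) on D(X)={3,5,6,7,8} D(Z)={3,4,5,6,7,8}: X {3,5,6,7,8}->{3,5,6,7}; Z {3,4,5,6,7,8}->{4,5,6,7,8}
Constraint 2 (U + Z = V) on D(U)={4,5,6} D(Z)={4,5,6,7,8} D(V)={3,4,6,8}: U {4,5,6}->{4}; Z {4,5,6,7,8}->{4}; V {3,4,6,8}->{8}
Constraint 3 (U < X) on D(U)={4} D(X)={3,5,6,7}: X {3,5,6,7}->{5,6,7}
Constraint 4 (X != Z) on D(X)={5,6,7} D(Z)={4}: no change
So after constraint 4: D(U)={4}, size = 1

Answer: 1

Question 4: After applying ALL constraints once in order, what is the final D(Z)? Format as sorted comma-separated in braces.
Answer: {4}

Derivation:
Constraint 1 (X < Z) on D(X)={3,5,6,7,8} D(Z)={3,4,5,6,7,8}: X {3,5,6,7,8}->{3,5,6,7}; Z {3,4,5,6,7,8}->{4,5,6,7,8}
Constraint 2 (U + Z = V) on D(U)={4,5,6} D(Z)={4,5,6,7,8} D(V)={3,4,6,8}: U {4,5,6}->{4}; Z {4,5,6,7,8}->{4}; V {3,4,6,8}->{8}
Constraint 3 (U < X) on D(U)={4} D(X)={3,5,6,7}: X {3,5,6,7}->{5,6,7}
Constraint 4 (X != Z) on D(X)={5,6,7} D(Z)={4}: no change
So after all 4 constraints: D(Z) = {4}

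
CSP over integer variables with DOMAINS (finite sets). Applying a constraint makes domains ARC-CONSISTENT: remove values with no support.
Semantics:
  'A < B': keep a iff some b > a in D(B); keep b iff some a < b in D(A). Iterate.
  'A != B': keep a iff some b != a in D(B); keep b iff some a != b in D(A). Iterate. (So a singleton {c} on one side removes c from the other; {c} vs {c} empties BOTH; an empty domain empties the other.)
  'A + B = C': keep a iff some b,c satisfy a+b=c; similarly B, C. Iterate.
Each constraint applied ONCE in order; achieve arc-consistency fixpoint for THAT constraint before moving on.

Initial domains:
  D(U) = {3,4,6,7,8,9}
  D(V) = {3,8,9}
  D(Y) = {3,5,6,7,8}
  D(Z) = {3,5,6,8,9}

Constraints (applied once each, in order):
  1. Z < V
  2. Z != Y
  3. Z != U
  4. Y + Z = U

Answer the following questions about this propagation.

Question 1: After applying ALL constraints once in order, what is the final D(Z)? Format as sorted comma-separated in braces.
Constraint 1 (Z < V) on D(Z)={3,5,6,8,9} D(V)={3,8,9}: Z {3,5,6,8,9}->{3,5,6,8}; V {3,8,9}->{8,9}
Constraint 2 (Z != Y) on D(Z)={3,5,6,8} D(Y)={3,5,6,7,8}: no change
Constraint 3 (Z != U) on D(Z)={3,5,6,8} D(U)={3,4,6,7,8,9}: no change
Constraint 4 (Y + Z = U) on D(Y)={3,5,6,7,8} D(Z)={3,5,6,8} D(U)={3,4,6,7,8,9}: Y {3,5,6,7,8}->{3,5,6}; Z {3,5,6,8}->{3,5,6}; U {3,4,6,7,8,9}->{6,8,9}
So after all 4 constraints: D(Z) = {3,5,6}

Answer: {3,5,6}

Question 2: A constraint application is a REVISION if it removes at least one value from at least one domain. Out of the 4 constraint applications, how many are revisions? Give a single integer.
Answer: 2

Derivation:
Constraint 1 (Z < V) on D(Z)={3,5,6,8,9} D(V)={3,8,9}: Z {3,5,6,8,9}->{3,5,6,8}; V {3,8,9}->{8,9} => REVISION
Constraint 2 (Z != Y) on D(Z)={3,5,6,8} D(Y)={3,5,6,7,8}: no change => not a revision
Constraint 3 (Z != U) on D(Z)={3,5,6,8} D(U)={3,4,6,7,8,9}: no change => not a revision
Constraint 4 (Y + Z = U) on D(Y)={3,5,6,7,8} D(Z)={3,5,6,8} D(U)={3,4,6,7,8,9}: Y {3,5,6,7,8}->{3,5,6}; Z {3,5,6,8}->{3,5,6}; U {3,4,6,7,8,9}->{6,8,9} => REVISION
Total revisions = 2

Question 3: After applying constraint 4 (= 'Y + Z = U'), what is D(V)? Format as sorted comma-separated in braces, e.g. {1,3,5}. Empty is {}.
Constraint 1 (Z < V) on D(Z)={3,5,6,8,9} D(V)={3,8,9}: Z {3,5,6,8,9}->{3,5,6,8}; V {3,8,9}->{8,9}
Constraint 2 (Z != Y) on D(Z)={3,5,6,8} D(Y)={3,5,6,7,8}: no change
Constraint 3 (Z != U) on D(Z)={3,5,6,8} D(U)={3,4,6,7,8,9}: no change
Constraint 4 (Y + Z = U) on D(Y)={3,5,6,7,8} D(Z)={3,5,6,8} D(U)={3,4,6,7,8,9}: Y {3,5,6,7,8}->{3,5,6}; Z {3,5,6,8}->{3,5,6}; U {3,4,6,7,8,9}->{6,8,9}
So after constraint 4: D(V) = {8,9}

Answer: {8,9}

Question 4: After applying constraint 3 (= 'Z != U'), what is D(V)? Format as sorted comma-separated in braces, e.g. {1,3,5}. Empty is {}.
Answer: {8,9}

Derivation:
Constraint 1 (Z < V) on D(Z)={3,5,6,8,9} D(V)={3,8,9}: Z {3,5,6,8,9}->{3,5,6,8}; V {3,8,9}->{8,9}
Constraint 2 (Z != Y) on D(Z)={3,5,6,8} D(Y)={3,5,6,7,8}: no change
Constraint 3 (Z != U) on D(Z)={3,5,6,8} D(U)={3,4,6,7,8,9}: no change
So after constraint 3: D(V) = {8,9}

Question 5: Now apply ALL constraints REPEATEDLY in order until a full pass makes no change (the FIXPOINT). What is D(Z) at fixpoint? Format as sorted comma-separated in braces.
Answer: {3,5,6}

Derivation:
pass 0 (initial): D(Z)={3,5,6,8,9}
pass 1: U {3,4,6,7,8,9}->{6,8,9}; V {3,8,9}->{8,9}; Y {3,5,6,7,8}->{3,5,6}; Z {3,5,6,8,9}->{3,5,6}
pass 2: no change
Fixpoint after 2 passes: D(Z) = {3,5,6}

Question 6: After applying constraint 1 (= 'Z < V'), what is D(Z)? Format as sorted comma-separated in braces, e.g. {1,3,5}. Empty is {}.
Answer: {3,5,6,8}

Derivation:
Constraint 1 (Z < V) on D(Z)={3,5,6,8,9} D(V)={3,8,9}: Z {3,5,6,8,9}->{3,5,6,8}; V {3,8,9}->{8,9}
So after constraint 1: D(Z) = {3,5,6,8}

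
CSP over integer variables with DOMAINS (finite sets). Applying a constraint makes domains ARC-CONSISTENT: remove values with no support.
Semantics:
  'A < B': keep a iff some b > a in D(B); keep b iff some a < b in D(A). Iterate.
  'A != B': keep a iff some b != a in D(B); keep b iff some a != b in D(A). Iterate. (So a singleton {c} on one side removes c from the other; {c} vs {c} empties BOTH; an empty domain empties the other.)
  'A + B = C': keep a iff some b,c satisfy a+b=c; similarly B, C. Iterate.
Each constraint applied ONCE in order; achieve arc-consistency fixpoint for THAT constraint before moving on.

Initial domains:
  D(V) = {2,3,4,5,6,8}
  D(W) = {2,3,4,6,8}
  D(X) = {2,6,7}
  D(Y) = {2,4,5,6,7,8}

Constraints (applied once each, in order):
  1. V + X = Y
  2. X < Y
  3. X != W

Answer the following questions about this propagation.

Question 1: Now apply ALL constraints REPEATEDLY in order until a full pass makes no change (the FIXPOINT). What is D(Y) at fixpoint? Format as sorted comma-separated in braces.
pass 0 (initial): D(Y)={2,4,5,6,7,8}
pass 1: V {2,3,4,5,6,8}->{2,3,4,5,6}; X {2,6,7}->{2,6}; Y {2,4,5,6,7,8}->{4,5,6,7,8}
pass 2: no change
Fixpoint after 2 passes: D(Y) = {4,5,6,7,8}

Answer: {4,5,6,7,8}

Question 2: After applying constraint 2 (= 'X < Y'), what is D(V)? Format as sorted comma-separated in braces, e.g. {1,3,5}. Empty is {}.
Answer: {2,3,4,5,6}

Derivation:
Constraint 1 (V + X = Y) on D(V)={2,3,4,5,6,8} D(X)={2,6,7} D(Y)={2,4,5,6,7,8}: V {2,3,4,5,6,8}->{2,3,4,5,6}; X {2,6,7}->{2,6}; Y {2,4,5,6,7,8}->{4,5,6,7,8}
Constraint 2 (X < Y) on D(X)={2,6} D(Y)={4,5,6,7,8}: no change
So after constraint 2: D(V) = {2,3,4,5,6}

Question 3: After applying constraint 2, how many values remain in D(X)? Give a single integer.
Constraint 1 (V + X = Y) on D(V)={2,3,4,5,6,8} D(X)={2,6,7} D(Y)={2,4,5,6,7,8}: V {2,3,4,5,6,8}->{2,3,4,5,6}; X {2,6,7}->{2,6}; Y {2,4,5,6,7,8}->{4,5,6,7,8}
Constraint 2 (X < Y) on D(X)={2,6} D(Y)={4,5,6,7,8}: no change
So after constraint 2: D(X)={2,6}, size = 2

Answer: 2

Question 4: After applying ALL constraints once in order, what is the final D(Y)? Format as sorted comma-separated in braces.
Answer: {4,5,6,7,8}

Derivation:
Constraint 1 (V + X = Y) on D(V)={2,3,4,5,6,8} D(X)={2,6,7} D(Y)={2,4,5,6,7,8}: V {2,3,4,5,6,8}->{2,3,4,5,6}; X {2,6,7}->{2,6}; Y {2,4,5,6,7,8}->{4,5,6,7,8}
Constraint 2 (X < Y) on D(X)={2,6} D(Y)={4,5,6,7,8}: no change
Constraint 3 (X != W) on D(X)={2,6} D(W)={2,3,4,6,8}: no change
So after all 3 constraints: D(Y) = {4,5,6,7,8}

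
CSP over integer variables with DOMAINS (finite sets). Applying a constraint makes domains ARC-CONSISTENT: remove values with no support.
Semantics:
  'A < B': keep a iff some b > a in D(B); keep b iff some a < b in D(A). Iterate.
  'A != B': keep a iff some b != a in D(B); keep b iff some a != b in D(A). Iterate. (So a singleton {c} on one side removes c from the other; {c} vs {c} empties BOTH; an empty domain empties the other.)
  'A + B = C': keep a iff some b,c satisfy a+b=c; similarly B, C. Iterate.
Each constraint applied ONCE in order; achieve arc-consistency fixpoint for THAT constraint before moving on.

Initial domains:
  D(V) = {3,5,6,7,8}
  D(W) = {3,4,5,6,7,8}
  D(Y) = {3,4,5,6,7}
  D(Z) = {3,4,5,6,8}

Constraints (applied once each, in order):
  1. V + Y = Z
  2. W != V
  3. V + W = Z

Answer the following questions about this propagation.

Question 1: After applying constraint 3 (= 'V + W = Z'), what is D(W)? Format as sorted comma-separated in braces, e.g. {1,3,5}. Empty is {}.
Constraint 1 (V + Y = Z) on D(V)={3,5,6,7,8} D(Y)={3,4,5,6,7} D(Z)={3,4,5,6,8}: V {3,5,6,7,8}->{3,5}; Y {3,4,5,6,7}->{3,5}; Z {3,4,5,6,8}->{6,8}
Constraint 2 (W != V) on D(W)={3,4,5,6,7,8} D(V)={3,5}: no change
Constraint 3 (V + W = Z) on D(V)={3,5} D(W)={3,4,5,6,7,8} D(Z)={6,8}: W {3,4,5,6,7,8}->{3,5}
So after constraint 3: D(W) = {3,5}

Answer: {3,5}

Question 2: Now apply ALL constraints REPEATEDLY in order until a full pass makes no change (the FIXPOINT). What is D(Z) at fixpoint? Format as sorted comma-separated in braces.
Answer: {6,8}

Derivation:
pass 0 (initial): D(Z)={3,4,5,6,8}
pass 1: V {3,5,6,7,8}->{3,5}; W {3,4,5,6,7,8}->{3,5}; Y {3,4,5,6,7}->{3,5}; Z {3,4,5,6,8}->{6,8}
pass 2: no change
Fixpoint after 2 passes: D(Z) = {6,8}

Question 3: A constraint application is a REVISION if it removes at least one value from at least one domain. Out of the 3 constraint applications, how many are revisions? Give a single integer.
Answer: 2

Derivation:
Constraint 1 (V + Y = Z) on D(V)={3,5,6,7,8} D(Y)={3,4,5,6,7} D(Z)={3,4,5,6,8}: V {3,5,6,7,8}->{3,5}; Y {3,4,5,6,7}->{3,5}; Z {3,4,5,6,8}->{6,8} => REVISION
Constraint 2 (W != V) on D(W)={3,4,5,6,7,8} D(V)={3,5}: no change => not a revision
Constraint 3 (V + W = Z) on D(V)={3,5} D(W)={3,4,5,6,7,8} D(Z)={6,8}: W {3,4,5,6,7,8}->{3,5} => REVISION
Total revisions = 2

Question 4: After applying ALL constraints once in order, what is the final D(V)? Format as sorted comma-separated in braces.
Constraint 1 (V + Y = Z) on D(V)={3,5,6,7,8} D(Y)={3,4,5,6,7} D(Z)={3,4,5,6,8}: V {3,5,6,7,8}->{3,5}; Y {3,4,5,6,7}->{3,5}; Z {3,4,5,6,8}->{6,8}
Constraint 2 (W != V) on D(W)={3,4,5,6,7,8} D(V)={3,5}: no change
Constraint 3 (V + W = Z) on D(V)={3,5} D(W)={3,4,5,6,7,8} D(Z)={6,8}: W {3,4,5,6,7,8}->{3,5}
So after all 3 constraints: D(V) = {3,5}

Answer: {3,5}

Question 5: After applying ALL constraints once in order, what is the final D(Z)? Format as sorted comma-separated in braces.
Answer: {6,8}

Derivation:
Constraint 1 (V + Y = Z) on D(V)={3,5,6,7,8} D(Y)={3,4,5,6,7} D(Z)={3,4,5,6,8}: V {3,5,6,7,8}->{3,5}; Y {3,4,5,6,7}->{3,5}; Z {3,4,5,6,8}->{6,8}
Constraint 2 (W != V) on D(W)={3,4,5,6,7,8} D(V)={3,5}: no change
Constraint 3 (V + W = Z) on D(V)={3,5} D(W)={3,4,5,6,7,8} D(Z)={6,8}: W {3,4,5,6,7,8}->{3,5}
So after all 3 constraints: D(Z) = {6,8}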